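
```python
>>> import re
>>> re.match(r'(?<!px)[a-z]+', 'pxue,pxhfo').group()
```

With `match`, the pattern is implicitly anchored at the beginning.
The match spans [0:4] → 'pxue'.

'pxue'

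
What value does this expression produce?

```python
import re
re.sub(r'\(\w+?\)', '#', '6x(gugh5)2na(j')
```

Matches: at [2:9] → '(gugh5)'.
Every occurrence is swapped for '#'.

'6x#2na(j'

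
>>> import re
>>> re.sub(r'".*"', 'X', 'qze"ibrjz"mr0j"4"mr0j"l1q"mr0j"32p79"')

'qzeX'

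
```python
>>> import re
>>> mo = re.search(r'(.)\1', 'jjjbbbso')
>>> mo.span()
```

(0, 2)

`\1` has to match the exact text group 1 already captured.
`search` walks the string left to right and returns the first match it finds.
The match spans [0:2] → 'jj'.
Captured: group 1 = 'j'.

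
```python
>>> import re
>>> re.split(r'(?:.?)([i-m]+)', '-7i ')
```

['-', 'i', ' ']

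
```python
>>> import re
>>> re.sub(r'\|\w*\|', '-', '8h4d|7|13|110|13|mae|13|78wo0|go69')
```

'8h4d-13-13-13-go69'

`sub` substitutes '-' at each match site.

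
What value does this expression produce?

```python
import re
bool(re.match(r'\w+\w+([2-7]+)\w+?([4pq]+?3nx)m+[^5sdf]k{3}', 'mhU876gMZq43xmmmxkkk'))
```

Pattern: one or more of a word character, then one or more of a word character; then one or more of a character in [2-7] (captured); then one or more of a word character (lazy); then one or more of one of [4pq] (lazy), then the literal '3nx' (captured); then one or more of the literal 'm', then any character except [5sdf], then exactly 3 of the literal 'k'.
With `match`, the pattern is implicitly anchored at the beginning.
Here the string doesn't start with a match, so the call returns None, and `bool(None)` is False.

False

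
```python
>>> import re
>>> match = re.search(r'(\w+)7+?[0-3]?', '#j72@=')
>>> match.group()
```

'j72'

This matches one or more of a word character (captured); then one or more of the literal '7' (lazy), then optionally a character in [0-3].
`re.search` tries every starting position until one works.
The match spans [1:4] → 'j72'.
Captured: group 1 = 'j'.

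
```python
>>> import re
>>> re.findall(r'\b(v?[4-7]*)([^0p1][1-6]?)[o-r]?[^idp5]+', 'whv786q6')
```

The pattern matches a word boundary (`\b`, zero-width); then optionally a literal 'v', then zero or more of a character in [4-7] (captured); then any character except [0p1], then optionally a character in [1-6] (captured); then optionally a character in [o-r], then one or more of any character except [idp5].
Matches: at [0:8] match 'whv786q6', groups = ('', 'w').
Multiple groups make `findall` return tuples — one 2-tuple for the one match.

[('', 'w')]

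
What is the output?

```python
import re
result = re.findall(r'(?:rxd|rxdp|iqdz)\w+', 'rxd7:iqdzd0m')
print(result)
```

['rxd7', 'iqdzd0m']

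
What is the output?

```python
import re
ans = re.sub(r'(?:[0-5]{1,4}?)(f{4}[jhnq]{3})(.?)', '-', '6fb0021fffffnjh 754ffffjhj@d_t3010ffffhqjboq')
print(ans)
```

6fb0021fffffnjh 7-d_t-oq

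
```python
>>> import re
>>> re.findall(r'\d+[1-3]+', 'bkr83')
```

This matches one or more of a digit; then one or more of a character in [1-3].
Matches: at [3:5] → '83'.
With no groups in the pattern, `findall` gives back each whole match — 1 here.

['83']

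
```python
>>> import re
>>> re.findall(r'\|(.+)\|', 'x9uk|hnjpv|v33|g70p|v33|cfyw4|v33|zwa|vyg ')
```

Scanning left to right: at [4:38] match '|hnjpv|v33|g70p|v33|cfyw4|v33|zwa|', group 1 = 'hnjpv|v33|g70p|v33|cfyw4|v33|zwa'.
`findall` collects group 1 from the one match (1 total).

['hnjpv|v33|g70p|v33|cfyw4|v33|zwa']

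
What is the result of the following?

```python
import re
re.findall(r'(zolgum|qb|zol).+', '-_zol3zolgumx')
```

Because there's exactly one group, `findall` drops the full match and keeps group 1 from the one hit.

['zol']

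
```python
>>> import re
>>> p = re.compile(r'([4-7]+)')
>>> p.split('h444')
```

['h', '444', '']

This matches one or more of a character in [4-7] (captured).
Matches to split on: at [1:4] → '444'.
`re.split` interleaves the captured-group text with the surrounding fragments.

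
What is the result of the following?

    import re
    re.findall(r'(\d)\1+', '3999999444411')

['9', '4', '1']

After group 1 captures some text, `\1` only succeeds where that same text appears again.
Matches: at [1:7] match '999999', group 1 = '9'; at [7:11] match '4444', group 1 = '4'; at [11:13] match '11', group 1 = '1'.
One capturing group, so `findall` returns just the captured substring from each match — 3 in all.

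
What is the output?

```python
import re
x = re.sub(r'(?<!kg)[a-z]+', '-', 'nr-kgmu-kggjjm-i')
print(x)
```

The negative lookaround is zero-width — it rules out positions where the adjacent text would match, without consuming anything.
Matches: at [0:2] → 'nr'; at [3:7] → 'kgmu'; at [8:14] → 'kggjjm'; at [15:16] → 'i'.
Every occurrence is swapped for '-'.

-------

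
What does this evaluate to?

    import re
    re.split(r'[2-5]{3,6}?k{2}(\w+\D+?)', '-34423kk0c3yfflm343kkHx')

['-', '0c3yfflm343kkHx', '']

This matches 3 to 6 of a character in [2-5] (lazy), then exactly 2 of the literal 'k'; then one or more of a word character, then one or more of a non-digit (lazy) (captured).
Matches to split on: at [1:23] → '34423kk0c3yfflm343kkHx'.
With a capturing group present, the delimiter's captured portion is kept in the result list.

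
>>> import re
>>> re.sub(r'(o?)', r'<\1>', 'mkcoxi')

'<>m<>k<>c<o><>x<>i<>'

This matches optionally a literal 'o' (captured).
Matches: at [0:0] → ''; at [1:1] → ''; at [2:2] → ''; at [3:4] → 'o'; at [4:4] → ''; ….
Each match is replaced using the text its own group 1 captured.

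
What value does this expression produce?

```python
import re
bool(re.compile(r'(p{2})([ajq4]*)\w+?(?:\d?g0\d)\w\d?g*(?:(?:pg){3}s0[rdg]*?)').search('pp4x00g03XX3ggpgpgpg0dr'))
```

The pattern matches exactly 2 of a literal 'p' (captured); then zero or more of one of [ajq4] (captured); then one or more of a word character (lazy); then optionally a digit, then the literal 'g0', then a digit (non-capturing group); then a word character, then optionally a digit, then zero or more of the literal 'g'; then the literal 'pg' repeated 3 times, then the literal 's0', then zero or more of one of [rdg] (lazy) (non-capturing group).
Unlike `match`, `search` isn't anchored — it looks for the pattern anywhere in the string.
Here no position works, so the call returns None, and `bool(None)` is False.

False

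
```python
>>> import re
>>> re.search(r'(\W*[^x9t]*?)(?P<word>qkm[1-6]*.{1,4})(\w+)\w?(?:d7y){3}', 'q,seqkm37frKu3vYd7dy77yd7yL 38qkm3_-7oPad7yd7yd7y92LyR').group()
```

This matches zero or more of a non-word character, then zero or more of any character except [x9t] (lazy) (captured); then the literal 'qkm', then zero or more of a character in [1-6], then 1 to 4 of any character (captured as 'word'); then one or more of a word character (captured); then optionally a word character, then the literal 'd7y' repeated 3 times.
`re.search` scans for the first position where the pattern succeeds.
The match spans [0:49] → 'q,seqkm37frKu3vYd7dy77yd7yL 38qkm3_-7oPad7yd7yd7y'.
Captured: group 1 = 'q,seqkm37frKu3vYd7dy77yd7yL 38', group 2 = 'qkm3_-7o', group 3 = 'Pa'.

'q,seqkm37frKu3vYd7dy77yd7yL 38qkm3_-7oPad7yd7yd7y'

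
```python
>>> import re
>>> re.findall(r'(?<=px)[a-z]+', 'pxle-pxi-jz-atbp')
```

['le', 'i']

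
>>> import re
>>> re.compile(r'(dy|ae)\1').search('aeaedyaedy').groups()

The match spans [0:4] → 'aeae'.
Captured: group 1 = 'ae'.

('ae',)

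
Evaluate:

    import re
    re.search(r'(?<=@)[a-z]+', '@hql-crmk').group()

The `(?=…)`/`(?<=…)` assertion just peeks at neighbouring text; it doesn't advance the match position.
Unlike `match`, `search` isn't anchored — it looks for the pattern anywhere in the string.
The match spans [1:4] → 'hql'.

'hql'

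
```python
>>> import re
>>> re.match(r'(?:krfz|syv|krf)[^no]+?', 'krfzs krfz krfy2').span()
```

Branches in `(...|...)` are attempted left-to-right; the first branch that allows the whole pattern to succeed is taken.
`re.match` won't scan ahead — the pattern has to work from the very first character.
The match spans [0:5] → 'krfzs'.

(0, 5)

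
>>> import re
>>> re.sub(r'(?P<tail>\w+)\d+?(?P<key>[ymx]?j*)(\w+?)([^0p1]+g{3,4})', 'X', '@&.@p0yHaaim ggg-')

'@&.@X-'

This matches one or more of a word character (captured as 'tail'); then one or more of a digit (lazy); then optionally one of [ymx], then zero or more of a literal 'j' (captured as 'key'); then one or more of a word character (lazy) (captured); then one or more of any character except [0p1], then 3 to 4 of the literal 'g' (captured).
Matches: at [4:16] → 'p0yHaaim ggg'.
Every occurrence is swapped for 'X'.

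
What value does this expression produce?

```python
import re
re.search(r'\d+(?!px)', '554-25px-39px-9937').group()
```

A negative assertion filters positions out without eating any characters.
`search` walks the string left to right and returns the first match it finds.
The match spans [0:3] → '554'.

'554'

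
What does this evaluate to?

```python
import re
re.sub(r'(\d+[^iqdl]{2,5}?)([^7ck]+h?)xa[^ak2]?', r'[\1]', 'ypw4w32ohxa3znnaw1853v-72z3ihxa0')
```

The pattern matches one or more of a digit, then 2 to 5 of any character except [iqdl] (lazy) (captured); then one or more of any character except [7ck], then optionally a literal 'h' (captured); then the literal 'xa', then optionally any character except [ak2].
Matches: at [3:12] → '4w32ohxa3'; at [17:32] → '1853v-72z3ihxa0'.
Each match is replaced using the text its own group 1 captured.

'ypw[4w3]znnaw[1853v-7]'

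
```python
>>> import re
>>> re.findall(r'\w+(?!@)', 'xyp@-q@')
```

`(?!…)`/`(?<!…)` only lets a position through if the neighbouring text does NOT match; no characters are consumed.
`findall` yields the raw match text (1 of them) because the pattern has no groups.

['xy']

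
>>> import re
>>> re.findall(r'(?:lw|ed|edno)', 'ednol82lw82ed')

['ed', 'lw', 'ed']

The regex engine tests alternatives in the order written; an earlier branch that matches wins even if a later one would match more.
With no groups in the pattern, `findall` gives back each whole match — 3 here.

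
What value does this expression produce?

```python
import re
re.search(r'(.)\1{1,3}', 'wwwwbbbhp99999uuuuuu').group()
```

`\1` has to match the exact text group 1 already captured.
`search` walks the string left to right and returns the first match it finds.
The match spans [0:4] → 'wwww'.
Captured: group 1 = 'w'.

'wwww'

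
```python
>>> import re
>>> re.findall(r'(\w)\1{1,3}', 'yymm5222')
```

['y', 'm', '2']

`\1` is not a pattern — it's the concrete string captured by group 1, re-applied verbatim.
Scanning left to right: at [0:2] match 'yy', group 1 = 'y'; at [2:4] match 'mm', group 1 = 'm'; at [5:8] match '222', group 1 = '2'.
Because there's exactly one group, `findall` drops the full match and keeps group 1 from each hit.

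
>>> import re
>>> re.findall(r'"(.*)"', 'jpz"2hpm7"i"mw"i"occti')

['2hpm7"i"mw"i']

Walking the string: at [3:17] match '"2hpm7"i"mw"i"', group 1 = '2hpm7"i"mw"i'.
Because there's exactly one group, `findall` drops the full match and keeps group 1 from the one hit.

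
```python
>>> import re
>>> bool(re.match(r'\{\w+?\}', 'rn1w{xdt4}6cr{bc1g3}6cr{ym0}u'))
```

False

`match` is anchored at position 0; if the pattern doesn't fit there, it returns None.
Here the pattern fails at index 0, so the call returns None, and `bool(None)` is False.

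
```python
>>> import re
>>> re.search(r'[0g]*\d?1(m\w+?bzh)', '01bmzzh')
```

None

The pattern matches zero or more of one of [0g], then optionally a digit, then the literal '1'; then a literal 'm', then one or more of a word character (lazy), then the literal 'bzh' (captured).
`search` walks the string left to right and returns the first match it finds.
Here no position works, so the call returns None.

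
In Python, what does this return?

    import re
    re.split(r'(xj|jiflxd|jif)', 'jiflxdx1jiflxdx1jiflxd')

Branches in `(...|...)` are attempted left-to-right; the first branch that allows the whole pattern to succeed is taken.
The group in the pattern means `split` returns the separators' captures alongside the pieces.

['', 'jiflxd', 'x1', 'jiflxd', 'x1', 'jiflxd', '']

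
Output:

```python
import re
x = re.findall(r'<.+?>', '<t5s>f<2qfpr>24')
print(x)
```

A `+?`/`*?`/`{m,n}?` starts at its minimum and grows only as far as needed for what follows to match.
Walking the string: at [0:5] → '<t5s>'; at [6:13] → '<2qfpr>'.
No capturing groups, so `findall` returns the 2 full match strings.

['<t5s>', '<2qfpr>']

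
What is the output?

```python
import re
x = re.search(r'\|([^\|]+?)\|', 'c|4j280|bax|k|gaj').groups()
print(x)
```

('4j280',)

Unlike `match`, `search` isn't anchored — it looks for the pattern anywhere in the string.
The match spans [1:8] → '|4j280|'.
Captured: group 1 = '4j280'.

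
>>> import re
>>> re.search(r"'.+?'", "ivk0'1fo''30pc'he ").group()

The `?` after the quantifier makes it lazy — it takes as little as possible before letting the rest of the pattern try.
`re.search` scans for the first position where the pattern succeeds.
The match spans [4:9] → "'1fo'".

"'1fo'"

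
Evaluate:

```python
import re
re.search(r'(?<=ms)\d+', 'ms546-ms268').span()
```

The positive lookaround only admits positions where the adjacent text matches; those characters stay outside the span.
The match spans [2:5] → '546'.

(2, 5)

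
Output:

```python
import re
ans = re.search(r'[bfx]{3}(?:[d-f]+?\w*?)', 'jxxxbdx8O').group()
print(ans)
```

xxbd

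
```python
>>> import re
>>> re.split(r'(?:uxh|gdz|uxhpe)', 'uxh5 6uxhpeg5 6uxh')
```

['', '5 6', 'peg5 6', '']

`|` is ordered: at each position the engine commits to the first alternative that works.
Splitting on the pattern gives 4 pieces.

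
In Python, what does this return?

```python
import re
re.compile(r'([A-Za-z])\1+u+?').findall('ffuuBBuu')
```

After group 1 captures some text, `\1` only succeeds where that same text appears again.
Matches: at [0:3] match 'ffu', group 1 = 'f'; at [4:7] match 'BBu', group 1 = 'B'.
One capturing group, so `findall` returns just the captured substring from each match — 2 in all.

['f', 'B']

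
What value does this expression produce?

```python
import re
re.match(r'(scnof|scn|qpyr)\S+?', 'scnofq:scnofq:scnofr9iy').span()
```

Branches in `(...|...)` are attempted left-to-right; the first branch that allows the whole pattern to succeed is taken.
`match` is anchored at position 0; if the pattern doesn't fit there, it returns None.
The match spans [0:6] → 'scnofq'.
Captured: group 1 = 'scnof'.

(0, 6)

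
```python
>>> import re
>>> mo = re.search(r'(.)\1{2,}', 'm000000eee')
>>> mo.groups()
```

A backreference is literal: `\1` must see the identical characters the first group matched.
`re.search` scans for the first position where the pattern succeeds.
The match spans [1:7] → '000000'.
Captured: group 1 = '0'.

('0',)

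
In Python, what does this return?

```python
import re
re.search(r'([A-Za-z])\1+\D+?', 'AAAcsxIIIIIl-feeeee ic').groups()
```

A backreference is literal: `\1` must see the identical characters the first group matched.
`search` walks the string left to right and returns the first match it finds.
The match spans [0:4] → 'AAAc'.
Captured: group 1 = 'A'.

('A',)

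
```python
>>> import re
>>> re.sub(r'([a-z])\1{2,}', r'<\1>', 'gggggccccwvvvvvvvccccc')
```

'<g><c>w<v><c>'

`\1` has to match the exact text group 1 already captured.
`\1` in the replacement pulls in group 1's text for each match.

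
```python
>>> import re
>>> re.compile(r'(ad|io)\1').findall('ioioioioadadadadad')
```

['io', 'io', 'ad', 'ad']

`\1` is not a pattern — it's the concrete string captured by group 1, re-applied verbatim.
Matches: at [0:4] match 'ioio', group 1 = 'io'; at [4:8] match 'ioio', group 1 = 'io'; at [8:12] match 'adad', group 1 = 'ad'; at [12:16] match 'adad', group 1 = 'ad'.
One capturing group, so `findall` returns just the captured substring from each match — 4 in all.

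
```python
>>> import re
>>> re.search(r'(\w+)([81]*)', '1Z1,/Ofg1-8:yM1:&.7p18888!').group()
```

The match spans [0:3] → '1Z1'.

'1Z1'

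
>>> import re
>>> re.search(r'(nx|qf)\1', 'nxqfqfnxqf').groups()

The match spans [2:6] → 'qfqf'.
Captured: group 1 = 'qf'.

('qf',)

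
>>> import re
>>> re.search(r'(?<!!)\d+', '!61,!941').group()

A negative assertion filters positions out without eating any characters.
The match spans [2:3] → '1'.

'1'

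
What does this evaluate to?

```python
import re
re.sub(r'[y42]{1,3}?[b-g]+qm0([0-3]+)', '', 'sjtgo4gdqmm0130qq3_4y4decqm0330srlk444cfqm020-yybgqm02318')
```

The pattern matches 1 to 3 of one of [y42] (lazy), then one or more of a character in [b-g], then the literal 'qm0'; then one or more of a character in [0-3] (captured).
Matches: at [19:31] → '4y4decqm0330'; at [35:45] → '444cfqm020'; at [46:56] → 'yybgqm0231'.
`sub` substitutes '' at each match site.

'sjtgo4gdqmm0130qq3_srlk-8'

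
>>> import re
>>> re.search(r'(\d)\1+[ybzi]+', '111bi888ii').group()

`\1` has to match the exact text group 1 already captured.
`re.search` tries every starting position until one works.
The match spans [0:5] → '111bi'.
Captured: group 1 = '1'.

'111bi'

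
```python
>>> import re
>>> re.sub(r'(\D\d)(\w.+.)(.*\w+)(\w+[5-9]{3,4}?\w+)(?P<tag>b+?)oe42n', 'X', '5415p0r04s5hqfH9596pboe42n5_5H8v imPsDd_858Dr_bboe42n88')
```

This matches a non-digit, then a digit (captured); then a word character, then one or more of any character, then any character (captured); then zero or more of any character, then one or more of a word character (captured); then one or more of a word character, then 3 to 4 of a character in [5-9] (lazy), then one or more of a word character (captured); then one or more of a literal 'b' (lazy) (captured as 'tag'); then the literal 'oe', then the literal '42n'.
`sub` substitutes 'X' at each match site.

'5415X88'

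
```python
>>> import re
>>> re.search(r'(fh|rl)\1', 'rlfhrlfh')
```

None

A backreference is literal: `\1` must see the identical characters the first group matched.
`search` walks the string left to right and returns the first match it finds.
Here no position works, so the call returns None.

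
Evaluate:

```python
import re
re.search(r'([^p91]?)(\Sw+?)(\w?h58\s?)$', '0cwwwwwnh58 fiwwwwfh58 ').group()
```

The pattern matches optionally any character except [p91] (captured); then a non-whitespace character, then one or more of the literal 'w' (lazy) (captured); then optionally a word character, then the literal 'h58', then optionally whitespace (captured); then anchored at the end.
`re.search` tries every starting position until one works.
The match spans [12:23] → 'fiwwwwfh58 '.
Captured: group 1 = 'f', group 2 = 'iwwww', group 3 = 'fh58 '.

'fiwwwwfh58 '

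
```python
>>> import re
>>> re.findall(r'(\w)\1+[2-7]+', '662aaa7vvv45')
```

The backreference `\1` re-matches whatever the first group consumed, character for character.
Matches: at [0:3] match '662', group 1 = '6'; at [3:7] match 'aaa7', group 1 = 'a'; at [7:12] match 'vvv45', group 1 = 'v'.
One capturing group, so `findall` returns just the captured substring from each match — 3 in all.

['6', 'a', 'v']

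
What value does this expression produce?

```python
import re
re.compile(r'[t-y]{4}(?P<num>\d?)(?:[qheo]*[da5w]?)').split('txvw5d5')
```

Pattern: exactly 4 of a character in [t-y]; then optionally a digit (captured as 'num'); then zero or more of one of [qheo], then optionally one of [da5w] (non-capturing group).
Matches to split on: at [0:6] → 'txvw5d'.
Because the pattern has a capturing group, `split` also inserts each captured text between the pieces.

['', '5', '5']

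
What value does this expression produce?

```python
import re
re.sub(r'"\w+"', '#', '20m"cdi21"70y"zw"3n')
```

'20m#70y#3n'

Each match is replaced by '#'.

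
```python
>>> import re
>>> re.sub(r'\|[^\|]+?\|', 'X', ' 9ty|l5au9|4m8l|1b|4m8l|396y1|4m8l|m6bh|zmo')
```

Matches: at [4:11] → '|l5au9|'; at [15:19] → '|1b|'; at [23:30] → '|396y1|'; at [34:40] → '|m6bh|'.
Every occurrence is swapped for 'X'.

' 9tyX4m8lX4m8lX4m8lXzmo'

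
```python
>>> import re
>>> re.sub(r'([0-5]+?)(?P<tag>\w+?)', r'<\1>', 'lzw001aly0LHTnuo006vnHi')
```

'lzw<0><1>ly<0>HTnuo<0>6vnHi'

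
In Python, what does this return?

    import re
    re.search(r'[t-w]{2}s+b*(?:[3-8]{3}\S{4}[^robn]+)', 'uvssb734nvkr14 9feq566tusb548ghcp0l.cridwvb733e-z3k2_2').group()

The match spans [0:25] → 'uvssb734nvkr14 9feq566tus'.

'uvssb734nvkr14 9feq566tus'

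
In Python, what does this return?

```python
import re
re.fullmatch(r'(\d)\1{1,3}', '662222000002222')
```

`re.fullmatch` is like wrapping the pattern in `^…$` (in single-line mode).
Here the pattern can't cover the whole string, so the call returns None.

None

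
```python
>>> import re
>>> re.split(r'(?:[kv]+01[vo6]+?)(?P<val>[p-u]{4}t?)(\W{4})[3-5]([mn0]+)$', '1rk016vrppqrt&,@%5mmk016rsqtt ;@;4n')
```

The pattern matches one or more of one of [kv], then the literal '01', then one or more of one of [vo6] (lazy) (non-capturing group); then exactly 4 of a character in [p-u], then optionally a literal 't' (captured as 'val'); then exactly 4 of a non-word character (captured); then a character in [3-5]; then one or more of one of [mn0] (captured); then anchored at the end.
Matches to split on: at [20:35] → 'k016rsqtt ;@;4n'.
The group in the pattern means `split` returns the separators' captures alongside the pieces.

['1rk016vrppqrt&,@%5mm', 'rsqtt', ' ;@;', 'n', '']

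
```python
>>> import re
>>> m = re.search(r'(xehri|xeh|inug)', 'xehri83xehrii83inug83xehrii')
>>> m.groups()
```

('xehri',)

The match spans [0:5] → 'xehri'.
Captured: group 1 = 'xehri'.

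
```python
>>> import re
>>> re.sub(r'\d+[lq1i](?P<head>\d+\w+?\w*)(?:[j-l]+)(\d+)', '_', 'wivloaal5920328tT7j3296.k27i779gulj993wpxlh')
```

This matches one or more of a digit, then one of [lq1i]; then one or more of a digit, then one or more of a word character (lazy), then zero or more of a word character (captured as 'head'); then one or more of a character in [j-l] (non-capturing group); then one or more of a digit (captured).
Every occurrence is swapped for '_'.

'wivloaal5920328tT7j3296.k_wpxlh'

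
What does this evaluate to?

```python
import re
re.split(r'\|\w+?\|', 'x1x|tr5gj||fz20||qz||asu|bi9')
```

['x1x', '', '', '', 'bi9']

Splitting on the pattern gives 5 pieces.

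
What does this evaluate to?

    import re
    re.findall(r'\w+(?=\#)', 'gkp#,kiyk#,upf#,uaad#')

['gkp', 'kiyk', 'upf', 'uaad']

Because the assertion is zero-width, the text it checks is not consumed and won't appear in the result.
With no groups in the pattern, `findall` gives back each whole match — 4 here.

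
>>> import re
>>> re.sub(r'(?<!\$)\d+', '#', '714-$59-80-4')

The negative lookahead/lookbehind blocks any match where the forbidden context is present.
Matches: at [0:3] → '714'; at [6:7] → '9'; at [8:10] → '80'; at [11:12] → '4'.
Each match is replaced by '#'.

'#-$5#-#-#'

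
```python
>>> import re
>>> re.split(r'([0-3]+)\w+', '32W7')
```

['', '32', '']

This matches one or more of a character in [0-3] (captured); then one or more of a word character.
Matches to split on: at [0:4] → '32W7'.
`re.split` interleaves the captured-group text with the surrounding fragments.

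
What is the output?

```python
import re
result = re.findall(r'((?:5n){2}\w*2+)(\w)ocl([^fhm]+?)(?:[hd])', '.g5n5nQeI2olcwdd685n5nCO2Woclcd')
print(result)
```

[('5n5nQeI2olcwdd685n5nCO2', 'W', 'c')]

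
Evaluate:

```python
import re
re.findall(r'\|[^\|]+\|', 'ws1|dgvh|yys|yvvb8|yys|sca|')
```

With no groups in the pattern, `findall` gives back each whole match — 3 here.

['|dgvh|', '|yvvb8|', '|sca|']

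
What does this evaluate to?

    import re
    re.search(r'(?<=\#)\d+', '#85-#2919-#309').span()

The positive lookaround only admits positions where the adjacent text matches; those characters stay outside the span.
`search` walks the string left to right and returns the first match it finds.
The match spans [1:3] → '85'.

(1, 3)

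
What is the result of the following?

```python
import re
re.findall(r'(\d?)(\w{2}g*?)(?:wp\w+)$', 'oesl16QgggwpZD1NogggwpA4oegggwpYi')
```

[('1', '6Qggg')]

Multiple groups make `findall` return tuples — one 2-tuple for the one match.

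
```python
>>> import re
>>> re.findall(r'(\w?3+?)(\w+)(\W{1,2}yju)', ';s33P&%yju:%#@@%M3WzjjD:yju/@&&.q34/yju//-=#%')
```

[('s3', '3P', '&%yju'), ('M3', 'WzjjD', ':yju'), ('q3', '4', '/yju')]

The pattern matches optionally a word character, then one or more of a literal '3' (lazy) (captured); then one or more of a word character (captured); then 1 to 2 of a non-word character, then the literal 'yju' (captured).
With 3 capturing groups, `findall` returns a 3-tuple per match.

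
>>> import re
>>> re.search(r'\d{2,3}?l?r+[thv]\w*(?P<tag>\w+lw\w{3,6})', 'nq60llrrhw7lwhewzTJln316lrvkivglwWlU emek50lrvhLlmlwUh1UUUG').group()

'316lrvkivglwWlU'

This matches 2 to 3 of a digit (lazy), then optionally the literal 'l', then one or more of the literal 'r'; then one of [thv]; then zero or more of a word character; then one or more of a word character, then the literal 'lw', then 3 to 6 of a word character (captured as 'tag').
`re.search` scans for the first position where the pattern succeeds.
The match spans [21:36] → '316lrvkivglwWlU'.
Captured: group 1 = 'glwWlU'.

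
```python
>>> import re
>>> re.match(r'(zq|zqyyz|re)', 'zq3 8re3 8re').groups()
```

`re.match` won't scan ahead — the pattern has to work from the very first character.
The match spans [0:2] → 'zq'.
Captured: group 1 = 'zq'.

('zq',)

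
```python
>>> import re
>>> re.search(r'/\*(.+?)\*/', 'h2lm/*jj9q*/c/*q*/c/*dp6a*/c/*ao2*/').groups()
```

The `?` after the quantifier makes it lazy — it takes as little as possible before letting the rest of the pattern try.
`re.search` tries every starting position until one works.
The match spans [4:12] → '/*jj9q*/'.
Captured: group 1 = 'jj9q'.

('jj9q',)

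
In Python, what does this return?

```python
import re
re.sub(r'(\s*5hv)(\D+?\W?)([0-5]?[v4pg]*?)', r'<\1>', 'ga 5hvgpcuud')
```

'ga< 5hv>pcuud'

Pattern: zero or more of whitespace, then the literal '5hv' (captured); then one or more of a non-digit (lazy), then optionally a non-word character (captured); then optionally a character in [0-5], then zero or more of one of [v4pg] (lazy) (captured).
A `+?`/`*?`/`{m,n}?` starts at its minimum and grows only as far as needed for what follows to match.
Matches: at [2:7] → ' 5hvg'.
Each match is replaced using the text its own group 1 captured.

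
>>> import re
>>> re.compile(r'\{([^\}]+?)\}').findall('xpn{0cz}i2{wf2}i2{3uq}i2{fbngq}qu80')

['0cz', 'wf2', '3uq', 'fbngq']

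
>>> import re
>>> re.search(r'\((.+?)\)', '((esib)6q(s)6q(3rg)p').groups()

With the lazy modifier that quantifier settles for the fewest repetitions that let the rest of the pattern succeed (the atoms after it are unaffected and can still be greedy).
`search` walks the string left to right and returns the first match it finds.
The match spans [0:7] → '((esib)'.
Captured: group 1 = '(esib'.

('(esib',)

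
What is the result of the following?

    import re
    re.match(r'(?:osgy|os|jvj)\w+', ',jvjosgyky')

`re.match` only tries the pattern at the start of the string.
Here the pattern fails at index 0, so the call returns None.

None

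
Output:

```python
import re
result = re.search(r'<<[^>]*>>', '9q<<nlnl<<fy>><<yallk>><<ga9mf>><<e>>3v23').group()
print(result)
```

<<nlnl<<fy>>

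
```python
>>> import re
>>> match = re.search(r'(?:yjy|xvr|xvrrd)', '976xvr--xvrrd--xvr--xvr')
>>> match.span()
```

The match spans [3:6] → 'xvr'.

(3, 6)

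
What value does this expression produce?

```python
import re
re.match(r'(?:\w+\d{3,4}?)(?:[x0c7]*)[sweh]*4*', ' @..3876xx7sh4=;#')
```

None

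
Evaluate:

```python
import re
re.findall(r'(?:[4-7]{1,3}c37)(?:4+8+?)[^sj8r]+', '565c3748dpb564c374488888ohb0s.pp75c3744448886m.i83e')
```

With no groups in the pattern, `findall` gives back each whole match — 2 here.

['565c3748dpb564c3744', '75c3744448886m.i']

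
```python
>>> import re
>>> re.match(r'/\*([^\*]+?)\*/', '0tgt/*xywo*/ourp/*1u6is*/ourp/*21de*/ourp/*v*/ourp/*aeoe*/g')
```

None

`re.match` only tries the pattern at the start of the string.
Here the string doesn't start with a match, so the call returns None.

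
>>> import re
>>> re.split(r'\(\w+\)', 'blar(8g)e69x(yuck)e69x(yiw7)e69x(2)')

['blar', 'e69x', 'e69x', 'e69x', '']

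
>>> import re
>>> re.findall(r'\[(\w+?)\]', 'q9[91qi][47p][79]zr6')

['91qi', '47p', '79']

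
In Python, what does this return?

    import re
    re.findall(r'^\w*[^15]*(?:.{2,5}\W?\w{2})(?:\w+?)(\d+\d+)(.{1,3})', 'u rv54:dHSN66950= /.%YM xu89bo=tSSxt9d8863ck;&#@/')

Pattern: anchored at the start of the string; then zero or more of a word character, then zero or more of any character except [15]; then 2 to 5 of any character, then optionally a non-word character, then exactly 2 of a word character (non-capturing group); then one or more of a word character (lazy) (non-capturing group); then one or more of a digit, then one or more of a digit (captured); then 1 to 3 of any character (captured).
The `?` after the quantifier makes it lazy — it takes as little as possible before letting the rest of the pattern try.
Scanning left to right: at [0:19] match 'u rv54:dHSN66950= /', groups = ('6950', '= /').
Multiple groups make `findall` return tuples — one 2-tuple for the one match.

[('6950', '= /')]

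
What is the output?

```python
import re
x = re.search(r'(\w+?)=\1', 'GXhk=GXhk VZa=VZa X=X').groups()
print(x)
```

('GXhk',)

The match spans [0:9] → 'GXhk=GXhk'.
Captured: group 1 = 'GXhk'.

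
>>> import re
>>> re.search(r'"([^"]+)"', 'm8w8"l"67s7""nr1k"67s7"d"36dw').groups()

('l',)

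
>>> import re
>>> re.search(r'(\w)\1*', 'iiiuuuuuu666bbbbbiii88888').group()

'iii'

The backreference `\1` re-matches whatever the first group consumed, character for character.
Unlike `match`, `search` isn't anchored — it looks for the pattern anywhere in the string.
The match spans [0:3] → 'iii'.
Captured: group 1 = 'i'.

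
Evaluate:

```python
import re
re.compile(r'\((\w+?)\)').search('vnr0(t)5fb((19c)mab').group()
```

'(t)'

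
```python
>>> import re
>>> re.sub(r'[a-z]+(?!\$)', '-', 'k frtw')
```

Because the assertion is negative and zero-width, positions next to the forbidden text are skipped.
Each match is replaced by '-'.

'- -'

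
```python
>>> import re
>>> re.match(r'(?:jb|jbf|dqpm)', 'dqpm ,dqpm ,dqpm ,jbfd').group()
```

'dqpm'

`re.match` won't scan ahead — the pattern has to work from the very first character.
The match spans [0:4] → 'dqpm'.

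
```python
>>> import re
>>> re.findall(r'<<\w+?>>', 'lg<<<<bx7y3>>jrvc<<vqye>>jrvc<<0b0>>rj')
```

['<<bx7y3>>', '<<vqye>>', '<<0b0>>']

With no groups in the pattern, `findall` gives back each whole match — 3 here.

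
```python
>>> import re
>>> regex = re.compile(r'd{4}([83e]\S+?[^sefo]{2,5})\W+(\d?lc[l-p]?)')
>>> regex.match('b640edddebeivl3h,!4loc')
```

None

`re.match` only tries the pattern at the start of the string.
Here the pattern fails at index 0, so the call returns None.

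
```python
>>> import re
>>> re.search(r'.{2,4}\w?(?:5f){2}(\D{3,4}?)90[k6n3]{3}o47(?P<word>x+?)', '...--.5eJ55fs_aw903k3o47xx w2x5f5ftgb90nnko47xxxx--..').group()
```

The pattern matches 2 to 4 of any character, then optionally a word character, then the literal '5f' repeated 2 times; then 3 to 4 of a non-digit (lazy) (captured); then the literal '90', then exactly 3 of one of [k6n3], then the literal 'o47'; then one or more of a literal 'x' (lazy) (captured as 'word').
The match spans [25:46] → 'x w2x5f5ftgb90nnko47x'.

'x w2x5f5ftgb90nnko47x'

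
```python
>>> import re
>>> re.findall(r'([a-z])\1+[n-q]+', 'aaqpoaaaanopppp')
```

A backreference is literal: `\1` must see the identical characters the first group matched.
`findall` collects group 1 from each match (2 total).

['a', 'a']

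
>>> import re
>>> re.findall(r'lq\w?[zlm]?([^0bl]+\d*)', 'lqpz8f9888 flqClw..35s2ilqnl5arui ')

This matches the literal 'lq', then optionally a word character, then optionally one of [zlm]; then one or more of any character except [0bl], then zero or more of a digit (captured).
Walking the string: at [0:12] match 'lqpz8f9888 f', group 1 = '8f9888 f'; at [12:24] match 'lqClw..35s2i', group 1 = 'w..35s2i'; at [24:34] match 'lqnl5arui ', group 1 = '5arui '.
Because there's exactly one group, `findall` drops the full match and keeps group 1 from each hit.

['8f9888 f', 'w..35s2i', '5arui ']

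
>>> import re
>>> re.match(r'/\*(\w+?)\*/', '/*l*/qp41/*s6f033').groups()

('l',)

With `match`, the pattern is implicitly anchored at the beginning.
The match spans [0:5] → '/*l*/'.
Captured: group 1 = 'l'.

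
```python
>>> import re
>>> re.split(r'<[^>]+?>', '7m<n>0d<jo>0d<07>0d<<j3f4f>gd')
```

`split` removes every match and returns the 5 fragments in between.

['7m', '0d', '0d', '0d', 'gd']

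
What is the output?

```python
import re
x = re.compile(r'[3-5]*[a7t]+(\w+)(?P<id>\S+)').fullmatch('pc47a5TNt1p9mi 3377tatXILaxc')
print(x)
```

None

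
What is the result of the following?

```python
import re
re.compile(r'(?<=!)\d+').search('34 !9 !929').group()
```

'9'

Lookahead/lookbehind check context without consuming it, so the matched span excludes the asserted characters.
The match spans [4:5] → '9'.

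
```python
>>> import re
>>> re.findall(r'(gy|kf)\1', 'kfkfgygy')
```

['kf', 'gy']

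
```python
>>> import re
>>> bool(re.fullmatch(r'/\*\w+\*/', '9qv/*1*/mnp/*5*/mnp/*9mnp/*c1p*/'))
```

False

`re.fullmatch` is like wrapping the pattern in `^…$` (in single-line mode).
Here the string isn't matched end-to-end, so the call returns None, and `bool(None)` is False.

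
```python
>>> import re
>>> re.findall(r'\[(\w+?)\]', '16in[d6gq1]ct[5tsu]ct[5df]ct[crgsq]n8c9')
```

Walking the string: at [4:11] match '[d6gq1]', group 1 = 'd6gq1'; at [13:19] match '[5tsu]', group 1 = '5tsu'; at [21:26] match '[5df]', group 1 = '5df'; at [28:35] match '[crgsq]', group 1 = 'crgsq'.
One capturing group, so `findall` returns just the captured substring from each match — 4 in all.

['d6gq1', '5tsu', '5df', 'crgsq']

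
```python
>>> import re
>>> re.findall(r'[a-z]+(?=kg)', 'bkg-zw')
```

The positive lookaround only admits positions where the adjacent text matches; those characters stay outside the span.
Matches: at [0:1] → 'b'.
`findall` yields the raw match text (1 of them) because the pattern has no groups.

['b']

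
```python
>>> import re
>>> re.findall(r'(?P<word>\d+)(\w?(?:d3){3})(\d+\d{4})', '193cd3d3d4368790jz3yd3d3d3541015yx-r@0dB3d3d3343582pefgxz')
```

This matches one or more of a digit (captured as 'word'); then optionally a word character, then the literal 'd3' repeated 3 times (captured); then one or more of a digit, then exactly 4 of a digit (captured).
Walking the string: at [18:32] match '3yd3d3d3541015', groups = ('3', 'yd3d3d3', '541015').
`findall` packs the 3 group values into a tuple for every match.

[('3', 'yd3d3d3', '541015')]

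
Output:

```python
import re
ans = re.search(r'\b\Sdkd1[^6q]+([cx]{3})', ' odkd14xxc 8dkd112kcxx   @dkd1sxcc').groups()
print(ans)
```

('xcc',)

Pattern: a word boundary (`\b`, zero-width); then a non-whitespace character, then the literal 'd'; then the literal 'kd1', then one or more of any character except [6q]; then exactly 3 of one of [cx] (captured).
Unlike `match`, `search` isn't anchored — it looks for the pattern anywhere in the string.
The match spans [1:34] → 'odkd14xxc 8dkd112kcxx   @dkd1sxcc'.
Captured: group 1 = 'xcc'.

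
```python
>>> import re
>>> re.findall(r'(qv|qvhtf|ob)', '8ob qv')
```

['ob', 'qv']

Matches: at [1:3] match 'ob', group 1 = 'ob'; at [4:6] match 'qv', group 1 = 'qv'.
Because there's exactly one group, `findall` drops the full match and keeps group 1 from each hit.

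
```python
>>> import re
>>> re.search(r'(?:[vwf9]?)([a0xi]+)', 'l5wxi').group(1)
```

'xi'

The pattern matches optionally one of [vwf9] (non-capturing group); then one or more of one of [a0xi] (captured).
Unlike `match`, `search` isn't anchored — it looks for the pattern anywhere in the string.
The match spans [2:5] → 'wxi'.
Captured: group 1 = 'xi'.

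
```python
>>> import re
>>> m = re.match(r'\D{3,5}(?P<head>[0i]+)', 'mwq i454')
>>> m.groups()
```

('i',)

This matches 3 to 5 of a non-digit; then one or more of one of [0i] (captured as 'head').
`match` is anchored at position 0; if the pattern doesn't fit there, it returns None.
The match spans [0:5] → 'mwq i'.
Captured: group 1 = 'i'.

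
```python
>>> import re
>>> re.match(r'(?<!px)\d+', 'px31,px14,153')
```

The negative lookahead/lookbehind blocks any match where the forbidden context is present.
`re.match` won't scan ahead — the pattern has to work from the very first character.
Here the string doesn't start with a match, so the call returns None.

None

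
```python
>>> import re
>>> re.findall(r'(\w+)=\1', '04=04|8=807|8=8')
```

After group 1 captures some text, `\1` only succeeds where that same text appears again.
One capturing group, so `findall` returns just the captured substring from each match — 3 in all.

['04', '8', '8']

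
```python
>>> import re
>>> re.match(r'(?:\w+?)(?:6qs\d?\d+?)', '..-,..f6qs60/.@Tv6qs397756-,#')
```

This matches one or more of a word character (lazy) (non-capturing group); then the literal '6qs', then optionally a digit, then one or more of a digit (lazy) (non-capturing group).
With `match`, the pattern is implicitly anchored at the beginning.
Here the pattern fails at index 0, so the call returns None.

None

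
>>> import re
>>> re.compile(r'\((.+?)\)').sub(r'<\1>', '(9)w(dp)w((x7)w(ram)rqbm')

'<9>w<dp>w<(x7>w<ram>rqbm'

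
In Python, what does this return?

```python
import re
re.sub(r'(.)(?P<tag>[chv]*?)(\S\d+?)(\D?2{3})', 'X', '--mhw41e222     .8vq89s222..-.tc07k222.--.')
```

'--X     .X..-.X.--.'

Every occurrence is swapped for 'X'.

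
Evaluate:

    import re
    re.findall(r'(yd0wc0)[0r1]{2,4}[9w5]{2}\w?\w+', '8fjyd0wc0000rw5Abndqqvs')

The pattern matches the literal 'yd0', then the literal 'wc0' (captured); then 2 to 4 of one of [0r1], then exactly 2 of one of [9w5], then optionally a word character; then one or more of a word character.
Scanning left to right: at [3:23] match 'yd0wc0000rw5Abndqqvs', group 1 = 'yd0wc0'.
With a single group, `findall` returns only what that group captured — 1 item.

['yd0wc0']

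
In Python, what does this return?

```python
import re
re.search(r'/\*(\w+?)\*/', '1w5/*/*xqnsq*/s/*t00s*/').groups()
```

('xqnsq',)

The match spans [5:14] → '/*xqnsq*/'.
Captured: group 1 = 'xqnsq'.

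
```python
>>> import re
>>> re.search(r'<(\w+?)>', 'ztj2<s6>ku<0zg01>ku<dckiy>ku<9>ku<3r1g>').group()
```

'<s6>'

The match spans [4:8] → '<s6>'.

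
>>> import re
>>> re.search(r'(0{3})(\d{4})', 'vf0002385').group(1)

'000'

The pattern matches exactly 3 of a literal '0' (captured); then exactly 4 of a digit (captured).
Unlike `match`, `search` isn't anchored — it looks for the pattern anywhere in the string.
The match spans [2:9] → '0002385'.
Captured: group 1 = '000', group 2 = '2385'.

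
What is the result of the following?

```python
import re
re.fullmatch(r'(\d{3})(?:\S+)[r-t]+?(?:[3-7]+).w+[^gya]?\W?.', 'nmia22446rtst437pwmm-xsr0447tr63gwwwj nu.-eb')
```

`re.fullmatch` is like wrapping the pattern in `^…$` (in single-line mode).
Here the string isn't matched end-to-end, so the call returns None.

None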